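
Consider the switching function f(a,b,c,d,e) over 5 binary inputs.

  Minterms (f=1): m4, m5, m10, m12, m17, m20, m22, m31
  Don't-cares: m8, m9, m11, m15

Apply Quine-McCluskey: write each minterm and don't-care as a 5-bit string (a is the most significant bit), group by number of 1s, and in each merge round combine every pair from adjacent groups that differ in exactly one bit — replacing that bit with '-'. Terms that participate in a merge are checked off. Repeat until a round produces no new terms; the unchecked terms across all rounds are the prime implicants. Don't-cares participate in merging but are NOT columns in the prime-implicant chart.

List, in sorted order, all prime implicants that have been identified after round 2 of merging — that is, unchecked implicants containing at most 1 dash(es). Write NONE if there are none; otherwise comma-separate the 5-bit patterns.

-0100, -1111, 0-100, 0010-, 01-00, 01-11, 10001, 101-0

size-2^0 implicants → 00100(✓)  00101(✓)  01000(✓)  01001(✓)  01010(✓)  01011(✓)  01100(✓)  01111(✓)  10001  10100(✓)  10110(✓)  11111(✓)
size-2^1 implicants → -0100  -1111  0-100  0010-  01-00  01-11  010-0(✓)  010-1(✓)  0100-(✓)  0101-(✓)  101-0
size-2^2 implicants → 010--
Unchecked terms (primes): -0100, -1111, 0-100, 0010-, 01-00, 01-11, 010--, 10001, 101-0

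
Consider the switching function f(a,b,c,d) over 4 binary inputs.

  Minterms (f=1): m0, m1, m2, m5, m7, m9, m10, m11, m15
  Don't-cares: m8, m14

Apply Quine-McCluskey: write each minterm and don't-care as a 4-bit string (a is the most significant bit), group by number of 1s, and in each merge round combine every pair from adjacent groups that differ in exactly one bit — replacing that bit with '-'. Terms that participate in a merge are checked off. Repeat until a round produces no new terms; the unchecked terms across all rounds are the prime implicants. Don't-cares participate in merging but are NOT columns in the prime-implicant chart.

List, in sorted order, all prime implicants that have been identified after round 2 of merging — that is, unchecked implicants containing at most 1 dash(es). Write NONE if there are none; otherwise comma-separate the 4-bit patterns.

[col 0] 0000*, 0001*, 0010*, 0101*, 0111*, 1000*, 1001*, 1010*, 1011*, 1110*, 1111*
[col 1] -000*, -001*, -010*, -111, 0-01, 00-0*, 000-*, 01-1, 1-10*, 1-11*, 10-0*, 10-1*, 100-*, 101-*, 111-*
[col 2] -0-0, -00-, 1-1-, 10--
Prime implicants: -0-0, -00-, -111, 0-01, 01-1, 1-1-, 10--

-111, 0-01, 01-1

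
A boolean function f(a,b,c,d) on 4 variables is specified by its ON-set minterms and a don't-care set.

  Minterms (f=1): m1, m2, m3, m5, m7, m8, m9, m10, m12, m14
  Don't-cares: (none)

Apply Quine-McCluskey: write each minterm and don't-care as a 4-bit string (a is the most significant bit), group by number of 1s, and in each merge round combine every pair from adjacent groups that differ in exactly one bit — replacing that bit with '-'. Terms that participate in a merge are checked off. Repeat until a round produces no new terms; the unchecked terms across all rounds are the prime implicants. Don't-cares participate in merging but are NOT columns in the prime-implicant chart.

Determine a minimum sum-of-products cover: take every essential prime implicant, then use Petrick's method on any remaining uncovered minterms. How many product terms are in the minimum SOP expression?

[col 0] 0001*, 0010*, 0011*, 0101*, 0111*, 1000*, 1001*, 1010*, 1100*, 1110*
[col 1] -001, -010, 0-01*, 0-11*, 00-1*, 001-, 01-1*, 1-00*, 1-10*, 10-0*, 100-, 11-0*
[col 2] 0--1, 1--0
Prime implicants: -001, -010, 0--1, 001-, 1--0, 100-
PI chart (minterm → PIs covering it):
  1 | -001,0--1
  2 | -010,001-
  3 | 0--1,001-
  5 | 0--1  (sole → essential)
  7 | 0--1  (sole → essential)
  8 | 1--0,100-
  9 | -001,100-
  10 | -010,1--0
  12 | 1--0  (sole → essential)
  14 | 1--0  (sole → essential)
Essential prime implicants: 0--1, 1--0
Petrick residual → -001, -010
Minimum SOP uses 4 PIs: b'c'd + b'cd' + a'd + ad'

4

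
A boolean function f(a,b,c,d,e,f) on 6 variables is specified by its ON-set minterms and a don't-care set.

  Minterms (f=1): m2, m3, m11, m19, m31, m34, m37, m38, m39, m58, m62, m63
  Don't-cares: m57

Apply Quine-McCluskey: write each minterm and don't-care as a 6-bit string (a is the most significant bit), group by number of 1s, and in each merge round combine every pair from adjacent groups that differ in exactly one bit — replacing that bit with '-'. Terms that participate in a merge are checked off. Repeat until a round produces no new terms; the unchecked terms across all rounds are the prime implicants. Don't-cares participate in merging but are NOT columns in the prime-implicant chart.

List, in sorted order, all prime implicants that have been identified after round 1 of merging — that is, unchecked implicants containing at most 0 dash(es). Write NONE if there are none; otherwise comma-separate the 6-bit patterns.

111001

Round 0: 000010✓ 000011✓ 001011✓ 010011✓ 011111✓ 100010✓ 100101✓ 100110✓ 100111✓ 111001 111010✓ 111110✓ 111111✓
Round 1: -00010 -11111 0-0011 00-011 00001- 100-10 1001-1 10011- 111-10 11111-
PIs = {-00010, -11111, 0-0011, 00-011, 00001-, 100-10, 1001-1, 10011-, 111-10, 111001, 11111-}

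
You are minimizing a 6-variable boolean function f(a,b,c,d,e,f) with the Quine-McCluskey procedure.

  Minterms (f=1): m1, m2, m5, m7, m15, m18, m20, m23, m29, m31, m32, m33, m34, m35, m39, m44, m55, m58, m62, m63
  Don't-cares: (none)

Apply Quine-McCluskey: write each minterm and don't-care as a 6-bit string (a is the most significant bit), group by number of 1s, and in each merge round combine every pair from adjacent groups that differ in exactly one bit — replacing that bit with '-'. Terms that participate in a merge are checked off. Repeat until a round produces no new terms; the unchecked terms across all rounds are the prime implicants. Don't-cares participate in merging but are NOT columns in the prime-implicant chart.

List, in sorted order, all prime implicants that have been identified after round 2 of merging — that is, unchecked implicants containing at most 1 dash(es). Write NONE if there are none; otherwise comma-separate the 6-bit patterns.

-00001, -00010, 0-0010, 000-01, 0001-1, 010100, 0111-1, 100-11, 101100, 111-10, 11111-

size-2^0 implicants → 000001(✓)  000010(✓)  000101(✓)  000111(✓)  001111(✓)  010010(✓)  010100  010111(✓)  011101(✓)  011111(✓)  100000(✓)  100001(✓)  100010(✓)  100011(✓)  100111(✓)  101100  110111(✓)  111010(✓)  111110(✓)  111111(✓)
size-2^1 implicants → -00001  -00010  -00111(✓)  -10111(✓)  -11111(✓)  0-0010  0-0111(✓)  0-1111(✓)  00-111(✓)  000-01  0001-1  01-111(✓)  0111-1  1-0111(✓)  100-11  1000-0(✓)  1000-1(✓)  10000-(✓)  10001-(✓)  11-111(✓)  111-10  11111-
size-2^2 implicants → --0111  -1-111  0--111  1000--
Unchecked terms (primes): --0111, -00001, -00010, -1-111, 0--111, 0-0010, 000-01, 0001-1, 010100, 0111-1, 100-11, 1000--, 101100, 111-10, 11111-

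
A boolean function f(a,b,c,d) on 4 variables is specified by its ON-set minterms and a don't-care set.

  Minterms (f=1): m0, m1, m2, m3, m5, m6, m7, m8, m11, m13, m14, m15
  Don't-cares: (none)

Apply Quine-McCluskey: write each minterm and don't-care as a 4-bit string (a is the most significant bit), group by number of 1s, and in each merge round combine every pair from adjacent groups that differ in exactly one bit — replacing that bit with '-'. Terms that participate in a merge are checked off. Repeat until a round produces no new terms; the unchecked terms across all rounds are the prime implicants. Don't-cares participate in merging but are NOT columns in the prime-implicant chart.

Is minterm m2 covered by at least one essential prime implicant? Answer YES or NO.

NO

Round 0: 0000✓ 0001✓ 0010✓ 0011✓ 0101✓ 0110✓ 0111✓ 1000✓ 1011✓ 1101✓ 1110✓ 1111✓
Round 1: -000 -011✓ -101✓ -110✓ -111✓ 0-01✓ 0-10✓ 0-11✓ 00-0✓ 00-1✓ 000-✓ 001-✓ 01-1✓ 011-✓ 1-11✓ 11-1✓ 111-✓
Round 2: --11 -1-1 -11- 0--1 0-1- 00--
PIs = {--11, -000, -1-1, -11-, 0--1, 0-1-, 00--}
Coverage chart:
  m0: -000,00--
  m1: 0--1,00--
  m2: 0-1-,00--
  m3: --11,0--1,0-1-,00--
  m5: -1-1,0--1
  m6: -11-,0-1-
  m7: --11,-1-1,-11-,0--1,0-1-
  m8: -000 ←essential
  m11: --11 ←essential
  m13: -1-1 ←essential
  m14: -11- ←essential
  m15: --11,-1-1,-11-
Essential: --11, -000, -1-1, -11-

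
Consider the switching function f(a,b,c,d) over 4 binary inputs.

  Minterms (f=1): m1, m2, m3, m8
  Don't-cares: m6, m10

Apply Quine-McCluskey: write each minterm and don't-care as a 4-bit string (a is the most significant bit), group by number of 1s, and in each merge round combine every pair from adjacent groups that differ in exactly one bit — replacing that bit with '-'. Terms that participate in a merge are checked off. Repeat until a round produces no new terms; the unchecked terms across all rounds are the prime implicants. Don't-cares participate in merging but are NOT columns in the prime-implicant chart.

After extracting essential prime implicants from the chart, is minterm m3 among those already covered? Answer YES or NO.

Round 0: 0001✓ 0010✓ 0011✓ 0110✓ 1000✓ 1010✓
Round 1: -010 0-10 00-1 001- 10-0
PIs = {-010, 0-10, 00-1, 001-, 10-0}
Coverage chart:
  m1: 00-1 ←essential
  m2: -010,0-10,001-
  m3: 00-1,001-
  m8: 10-0 ←essential
Essential: 00-1, 10-0

YES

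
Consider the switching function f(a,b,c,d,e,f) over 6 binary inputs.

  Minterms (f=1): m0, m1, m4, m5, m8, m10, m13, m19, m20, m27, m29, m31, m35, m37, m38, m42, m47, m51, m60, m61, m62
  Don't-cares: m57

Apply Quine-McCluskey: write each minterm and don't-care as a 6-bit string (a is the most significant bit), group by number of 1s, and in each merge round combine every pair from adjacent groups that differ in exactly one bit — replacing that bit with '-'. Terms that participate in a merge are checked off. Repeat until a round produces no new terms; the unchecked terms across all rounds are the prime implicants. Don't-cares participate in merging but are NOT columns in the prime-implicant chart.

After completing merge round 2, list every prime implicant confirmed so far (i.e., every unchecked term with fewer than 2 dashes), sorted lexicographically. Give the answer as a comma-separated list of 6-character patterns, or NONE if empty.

[col 0] 000000*, 000001*, 000100*, 000101*, 001000*, 001010*, 001101*, 010011*, 010100*, 011011*, 011101*, 011111*, 100011*, 100101*, 100110, 101010*, 101111, 110011*, 111001*, 111100*, 111101*, 111110*
[col 1] -00101, -01010, -10011, -11101, 0-0100, 0-1101, 00-000, 00-101, 000-00*, 000-01*, 00000-*, 00010-*, 0010-0, 01-011, 011-11, 0111-1, 1-0011, 111-01, 1111-0, 11110-
[col 2] 000-0-
Prime implicants: -00101, -01010, -10011, -11101, 0-0100, 0-1101, 00-000, 00-101, 000-0-, 0010-0, 01-011, 011-11, 0111-1, 1-0011, 100110, 101111, 111-01, 1111-0, 11110-

-00101, -01010, -10011, -11101, 0-0100, 0-1101, 00-000, 00-101, 0010-0, 01-011, 011-11, 0111-1, 1-0011, 100110, 101111, 111-01, 1111-0, 11110-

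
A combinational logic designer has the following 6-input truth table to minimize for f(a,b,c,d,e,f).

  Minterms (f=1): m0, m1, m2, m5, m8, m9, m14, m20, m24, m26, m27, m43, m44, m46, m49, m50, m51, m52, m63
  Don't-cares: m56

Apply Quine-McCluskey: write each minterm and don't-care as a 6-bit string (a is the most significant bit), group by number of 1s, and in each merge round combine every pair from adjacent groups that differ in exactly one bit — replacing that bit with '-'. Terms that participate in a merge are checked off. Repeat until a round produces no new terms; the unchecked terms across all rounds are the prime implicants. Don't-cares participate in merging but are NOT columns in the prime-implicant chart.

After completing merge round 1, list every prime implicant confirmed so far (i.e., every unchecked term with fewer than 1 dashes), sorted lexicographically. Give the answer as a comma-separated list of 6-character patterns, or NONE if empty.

Round 0: 000000✓ 000001✓ 000010✓ 000101✓ 001000✓ 001001✓ 001110✓ 010100✓ 011000✓ 011010✓ 011011✓ 101011 101100✓ 101110✓ 110001✓ 110010✓ 110011✓ 110100✓ 111000✓ 111111
Round 1: -01110 -10100 -11000 0-1000 00-000✓ 00-001✓ 000-01 0000-0 00000-✓ 00100-✓ 0110-0 01101- 1011-0 1100-1 11001-
Round 2: 00-00-
PIs = {-01110, -10100, -11000, 0-1000, 00-00-, 000-01, 0000-0, 0110-0, 01101-, 101011, 1011-0, 1100-1, 11001-, 111111}

101011, 111111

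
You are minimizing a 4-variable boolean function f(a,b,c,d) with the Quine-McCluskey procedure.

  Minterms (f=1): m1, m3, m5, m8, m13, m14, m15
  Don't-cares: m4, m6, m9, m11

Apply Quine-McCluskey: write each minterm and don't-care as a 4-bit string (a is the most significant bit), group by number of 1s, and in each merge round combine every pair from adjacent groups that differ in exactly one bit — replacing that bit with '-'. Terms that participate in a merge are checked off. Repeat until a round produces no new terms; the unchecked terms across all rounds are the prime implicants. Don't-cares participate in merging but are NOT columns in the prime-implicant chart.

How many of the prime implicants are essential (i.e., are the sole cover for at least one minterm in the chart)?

[col 0] 0001*, 0011*, 0100*, 0101*, 0110*, 1000*, 1001*, 1011*, 1101*, 1110*, 1111*
[col 1] -001*, -011*, -101*, -110, 0-01*, 00-1*, 01-0, 010-, 1-01*, 1-11*, 10-1*, 100-, 11-1*, 111-
[col 2] --01, -0-1, 1--1
Prime implicants: --01, -0-1, -110, 01-0, 010-, 1--1, 100-, 111-
PI chart (minterm → PIs covering it):
  1 | --01,-0-1
  3 | -0-1  (sole → essential)
  5 | --01,010-
  8 | 100-  (sole → essential)
  13 | --01,1--1
  14 | -110,111-
  15 | 1--1,111-
Essential prime implicants: -0-1, 100-

2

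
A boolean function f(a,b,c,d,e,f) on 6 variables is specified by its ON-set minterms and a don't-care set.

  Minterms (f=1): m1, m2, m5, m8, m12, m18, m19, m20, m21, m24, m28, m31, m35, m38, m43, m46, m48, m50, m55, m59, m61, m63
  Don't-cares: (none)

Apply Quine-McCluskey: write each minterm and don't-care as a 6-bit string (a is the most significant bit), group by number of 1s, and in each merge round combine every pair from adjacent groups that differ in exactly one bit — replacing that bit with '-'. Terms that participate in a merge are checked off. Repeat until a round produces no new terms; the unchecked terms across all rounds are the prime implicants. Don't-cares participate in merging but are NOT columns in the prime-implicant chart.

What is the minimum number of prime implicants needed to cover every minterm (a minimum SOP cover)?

12

size-2^0 implicants → 000001(✓)  000010(✓)  000101(✓)  001000(✓)  001100(✓)  010010(✓)  010011(✓)  010100(✓)  010101(✓)  011000(✓)  011100(✓)  011111(✓)  100011(✓)  100110(✓)  101011(✓)  101110(✓)  110000(✓)  110010(✓)  110111(✓)  111011(✓)  111101(✓)  111111(✓)
size-2^1 implicants → -10010  -11111  0-0010  0-0101  0-1000(✓)  0-1100(✓)  000-01  001-00(✓)  01-100  01001-  01010-  011-00(✓)  1-1011  10-011  10-110  11-111  1100-0  111-11  1111-1
size-2^2 implicants → 0-1-00
Unchecked terms (primes): -10010, -11111, 0-0010, 0-0101, 0-1-00, 000-01, 01-100, 01001-, 01010-, 1-1011, 10-011, 10-110, 11-111, 1100-0, 111-11, 1111-1
Minterm coverage:
  m1 ⊆ 000-01 [E]
  m2 ⊆ 0-0010 [E]
  m5 ⊆ 0-0101,000-01
  m8 ⊆ 0-1-00 [E]
  m12 ⊆ 0-1-00 [E]
  m18 ⊆ -10010,0-0010,01001-
  m19 ⊆ 01001- [E]
  m20 ⊆ 01-100,01010-
  m21 ⊆ 0-0101,01010-
  m24 ⊆ 0-1-00 [E]
  m28 ⊆ 0-1-00,01-100
  m31 ⊆ -11111 [E]
  m35 ⊆ 10-011 [E]
  m38 ⊆ 10-110 [E]
  m43 ⊆ 1-1011,10-011
  m46 ⊆ 10-110 [E]
  m48 ⊆ 1100-0 [E]
  m50 ⊆ -10010,1100-0
  m55 ⊆ 11-111 [E]
  m59 ⊆ 1-1011,111-11
  m61 ⊆ 1111-1 [E]
  m63 ⊆ -11111,11-111,111-11,1111-1
E = {-11111, 0-0010, 0-1-00, 000-01, 01001-, 10-011, 10-110, 11-111, 1100-0, 1111-1}
Petrick residual → 01010-, 1-1011
Cover = bcdef + a'c'd'ef' + a'ce'f' + a'b'c'e'f + a'bc'd'e + a'bc'de' + acd'ef + ab'd'ef + ab'def' + abdef + abc'd'f' + abcdf  |cover|=12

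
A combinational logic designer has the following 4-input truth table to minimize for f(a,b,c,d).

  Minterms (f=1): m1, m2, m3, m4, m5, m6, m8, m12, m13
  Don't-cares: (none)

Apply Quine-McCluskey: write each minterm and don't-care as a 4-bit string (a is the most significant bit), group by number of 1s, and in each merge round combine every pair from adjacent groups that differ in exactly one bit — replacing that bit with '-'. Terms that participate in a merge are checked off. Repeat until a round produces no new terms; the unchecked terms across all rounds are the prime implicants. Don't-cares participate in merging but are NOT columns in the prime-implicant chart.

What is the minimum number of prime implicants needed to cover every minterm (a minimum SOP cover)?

size-2^0 implicants → 0001(✓)  0010(✓)  0011(✓)  0100(✓)  0101(✓)  0110(✓)  1000(✓)  1100(✓)  1101(✓)
size-2^1 implicants → -100(✓)  -101(✓)  0-01  0-10  00-1  001-  01-0  010-(✓)  1-00  110-(✓)
size-2^2 implicants → -10-
Unchecked terms (primes): -10-, 0-01, 0-10, 00-1, 001-, 01-0, 1-00
Minterm coverage:
  m1 ⊆ 0-01,00-1
  m2 ⊆ 0-10,001-
  m3 ⊆ 00-1,001-
  m4 ⊆ -10-,01-0
  m5 ⊆ -10-,0-01
  m6 ⊆ 0-10,01-0
  m8 ⊆ 1-00 [E]
  m12 ⊆ -10-,1-00
  m13 ⊆ -10- [E]
E = {-10-, 1-00}
Petrick residual → 0-10, 00-1
Cover = bc' + a'cd' + a'b'd + ac'd'  |cover|=4

4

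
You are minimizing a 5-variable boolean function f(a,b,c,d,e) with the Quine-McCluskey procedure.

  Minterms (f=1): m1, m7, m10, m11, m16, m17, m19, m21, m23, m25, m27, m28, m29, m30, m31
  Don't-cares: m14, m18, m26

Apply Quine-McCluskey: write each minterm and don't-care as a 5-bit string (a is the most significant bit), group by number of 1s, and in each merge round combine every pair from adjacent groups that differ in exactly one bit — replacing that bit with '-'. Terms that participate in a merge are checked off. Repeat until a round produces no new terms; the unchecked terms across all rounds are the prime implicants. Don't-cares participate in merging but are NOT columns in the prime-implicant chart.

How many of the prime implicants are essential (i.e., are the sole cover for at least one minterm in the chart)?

6

size-2^0 implicants → 00001(✓)  00111(✓)  01010(✓)  01011(✓)  01110(✓)  10000(✓)  10001(✓)  10010(✓)  10011(✓)  10101(✓)  10111(✓)  11001(✓)  11010(✓)  11011(✓)  11100(✓)  11101(✓)  11110(✓)  11111(✓)
size-2^1 implicants → -0001  -0111  -1010(✓)  -1011(✓)  -1110(✓)  01-10(✓)  0101-(✓)  1-001(✓)  1-010(✓)  1-011(✓)  1-101(✓)  1-111(✓)  10-01(✓)  10-11(✓)  100-0(✓)  100-1(✓)  1000-(✓)  1001-(✓)  101-1(✓)  11-01(✓)  11-10(✓)  11-11(✓)  110-1(✓)  1101-(✓)  111-0(✓)  111-1(✓)  1110-(✓)  1111-(✓)
size-2^2 implicants → -1-10  -101-  1--01(✓)  1--11(✓)  1-0-1(✓)  1-01-  1-1-1(✓)  10--1(✓)  100--  11--1(✓)  11-1-  111--
size-2^3 implicants → 1---1
Unchecked terms (primes): -0001, -0111, -1-10, -101-, 1---1, 1-01-, 100--, 11-1-, 111--
Minterm coverage:
  m1 ⊆ -0001 [E]
  m7 ⊆ -0111 [E]
  m10 ⊆ -1-10,-101-
  m11 ⊆ -101- [E]
  m16 ⊆ 100-- [E]
  m17 ⊆ -0001,1---1,100--
  m19 ⊆ 1---1,1-01-,100--
  m21 ⊆ 1---1 [E]
  m23 ⊆ -0111,1---1
  m25 ⊆ 1---1 [E]
  m27 ⊆ -101-,1---1,1-01-,11-1-
  m28 ⊆ 111-- [E]
  m29 ⊆ 1---1,111--
  m30 ⊆ -1-10,11-1-,111--
  m31 ⊆ 1---1,11-1-,111--
E = {-0001, -0111, -101-, 1---1, 100--, 111--}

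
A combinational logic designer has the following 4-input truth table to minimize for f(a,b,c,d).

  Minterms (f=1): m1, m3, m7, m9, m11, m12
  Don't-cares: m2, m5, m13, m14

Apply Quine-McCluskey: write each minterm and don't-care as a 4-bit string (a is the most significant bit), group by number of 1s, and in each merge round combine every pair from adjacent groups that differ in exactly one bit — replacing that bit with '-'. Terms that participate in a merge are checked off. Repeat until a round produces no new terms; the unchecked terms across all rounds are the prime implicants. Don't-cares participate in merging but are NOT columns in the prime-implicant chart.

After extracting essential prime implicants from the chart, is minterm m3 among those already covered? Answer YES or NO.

[col 0] 0001*, 0010*, 0011*, 0101*, 0111*, 1001*, 1011*, 1100*, 1101*, 1110*
[col 1] -001*, -011*, -101*, 0-01*, 0-11*, 00-1*, 001-, 01-1*, 1-01*, 10-1*, 11-0, 110-
[col 2] --01, -0-1, 0--1
Prime implicants: --01, -0-1, 0--1, 001-, 11-0, 110-
PI chart (minterm → PIs covering it):
  1 | --01,-0-1,0--1
  3 | -0-1,0--1,001-
  7 | 0--1  (sole → essential)
  9 | --01,-0-1
  11 | -0-1  (sole → essential)
  12 | 11-0,110-
Essential prime implicants: -0-1, 0--1

YES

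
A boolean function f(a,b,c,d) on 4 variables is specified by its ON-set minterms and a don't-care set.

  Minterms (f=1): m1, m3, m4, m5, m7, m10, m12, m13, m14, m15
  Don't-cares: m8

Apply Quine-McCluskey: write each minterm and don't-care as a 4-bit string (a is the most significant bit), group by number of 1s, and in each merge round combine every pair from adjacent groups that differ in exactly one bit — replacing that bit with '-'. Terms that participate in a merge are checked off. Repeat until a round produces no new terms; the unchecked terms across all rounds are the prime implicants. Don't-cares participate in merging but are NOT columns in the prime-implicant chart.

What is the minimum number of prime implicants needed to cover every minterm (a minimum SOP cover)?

size-2^0 implicants → 0001(✓)  0011(✓)  0100(✓)  0101(✓)  0111(✓)  1000(✓)  1010(✓)  1100(✓)  1101(✓)  1110(✓)  1111(✓)
size-2^1 implicants → -100(✓)  -101(✓)  -111(✓)  0-01(✓)  0-11(✓)  00-1(✓)  01-1(✓)  010-(✓)  1-00(✓)  1-10(✓)  10-0(✓)  11-0(✓)  11-1(✓)  110-(✓)  111-(✓)
size-2^2 implicants → -1-1  -10-  0--1  1--0  11--
Unchecked terms (primes): -1-1, -10-, 0--1, 1--0, 11--
Minterm coverage:
  m1 ⊆ 0--1 [E]
  m3 ⊆ 0--1 [E]
  m4 ⊆ -10- [E]
  m5 ⊆ -1-1,-10-,0--1
  m7 ⊆ -1-1,0--1
  m10 ⊆ 1--0 [E]
  m12 ⊆ -10-,1--0,11--
  m13 ⊆ -1-1,-10-,11--
  m14 ⊆ 1--0,11--
  m15 ⊆ -1-1,11--
E = {-10-, 0--1, 1--0}
Petrick residual → -1-1
Cover = bd + bc' + a'd + ad'  |cover|=4

4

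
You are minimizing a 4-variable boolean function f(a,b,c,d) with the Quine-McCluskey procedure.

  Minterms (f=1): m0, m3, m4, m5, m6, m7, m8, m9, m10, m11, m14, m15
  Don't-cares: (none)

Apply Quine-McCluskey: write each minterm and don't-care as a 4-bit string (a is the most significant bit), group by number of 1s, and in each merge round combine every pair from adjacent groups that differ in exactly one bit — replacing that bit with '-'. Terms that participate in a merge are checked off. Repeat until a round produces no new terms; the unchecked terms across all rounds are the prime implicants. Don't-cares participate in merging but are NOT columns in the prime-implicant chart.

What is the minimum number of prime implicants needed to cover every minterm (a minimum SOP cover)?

5

Round 0: 0000✓ 0011✓ 0100✓ 0101✓ 0110✓ 0111✓ 1000✓ 1001✓ 1010✓ 1011✓ 1110✓ 1111✓
Round 1: -000 -011✓ -110✓ -111✓ 0-00 0-11✓ 01-0✓ 01-1✓ 010-✓ 011-✓ 1-10✓ 1-11✓ 10-0✓ 10-1✓ 100-✓ 101-✓ 111-✓
Round 2: --11 -11- 01-- 1-1- 10--
PIs = {--11, -000, -11-, 0-00, 01--, 1-1-, 10--}
Coverage chart:
  m0: -000,0-00
  m3: --11 ←essential
  m4: 0-00,01--
  m5: 01-- ←essential
  m6: -11-,01--
  m7: --11,-11-,01--
  m8: -000,10--
  m9: 10-- ←essential
  m10: 1-1-,10--
  m11: --11,1-1-,10--
  m14: -11-,1-1-
  m15: --11,-11-,1-1-
Essential: --11, 01--, 10--
Petrick residual → -000, -11-
Min cover (5 terms): cd + b'c'd' + bc + a'b + ab'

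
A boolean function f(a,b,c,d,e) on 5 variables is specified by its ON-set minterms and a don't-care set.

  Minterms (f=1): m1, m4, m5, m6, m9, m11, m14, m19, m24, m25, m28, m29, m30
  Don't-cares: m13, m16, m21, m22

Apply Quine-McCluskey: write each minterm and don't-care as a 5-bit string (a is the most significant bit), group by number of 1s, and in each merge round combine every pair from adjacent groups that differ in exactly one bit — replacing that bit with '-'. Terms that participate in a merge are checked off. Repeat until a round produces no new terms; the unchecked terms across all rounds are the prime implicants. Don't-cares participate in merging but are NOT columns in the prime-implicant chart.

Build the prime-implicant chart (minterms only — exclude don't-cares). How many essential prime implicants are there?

[col 0] 00001*, 00100*, 00101*, 00110*, 01001*, 01011*, 01101*, 01110*, 10000*, 10011, 10101*, 10110*, 11000*, 11001*, 11100*, 11101*, 11110*
[col 1] -0101*, -0110*, -1001*, -1101*, -1110*, 0-001*, 0-101*, 0-110*, 00-01*, 001-0, 0010-, 01-01*, 010-1, 1-000, 1-101*, 1-110*, 11-00*, 11-01*, 1100-*, 111-0, 1110-*
[col 2] --101, --110, -1-01, 0--01, 11-0-
Prime implicants: --101, --110, -1-01, 0--01, 001-0, 0010-, 010-1, 1-000, 10011, 11-0-, 111-0
PI chart (minterm → PIs covering it):
  1 | 0--01  (sole → essential)
  4 | 001-0,0010-
  5 | --101,0--01,0010-
  6 | --110,001-0
  9 | -1-01,0--01,010-1
  11 | 010-1  (sole → essential)
  14 | --110  (sole → essential)
  19 | 10011  (sole → essential)
  24 | 1-000,11-0-
  25 | -1-01,11-0-
  28 | 11-0-,111-0
  29 | --101,-1-01,11-0-
  30 | --110,111-0
Essential prime implicants: --110, 0--01, 010-1, 10011

4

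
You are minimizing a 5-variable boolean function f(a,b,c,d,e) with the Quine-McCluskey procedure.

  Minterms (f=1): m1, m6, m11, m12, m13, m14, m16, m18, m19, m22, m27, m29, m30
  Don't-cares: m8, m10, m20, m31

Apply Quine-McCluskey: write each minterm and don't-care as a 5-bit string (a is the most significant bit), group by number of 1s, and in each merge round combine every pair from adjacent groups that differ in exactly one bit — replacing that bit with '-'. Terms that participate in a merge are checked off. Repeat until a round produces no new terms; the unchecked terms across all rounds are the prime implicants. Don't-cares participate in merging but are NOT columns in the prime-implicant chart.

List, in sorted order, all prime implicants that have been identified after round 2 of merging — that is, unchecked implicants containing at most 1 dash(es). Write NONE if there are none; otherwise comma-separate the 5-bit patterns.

[col 0] 00001, 00110*, 01000*, 01010*, 01011*, 01100*, 01101*, 01110*, 10000*, 10010*, 10011*, 10100*, 10110*, 11011*, 11101*, 11110*, 11111*
[col 1] -0110*, -1011, -1101, -1110*, 0-110*, 01-00*, 01-10*, 010-0*, 0101-, 011-0*, 0110-, 1-011, 1-110*, 10-00*, 10-10*, 100-0*, 1001-, 101-0*, 11-11, 111-1, 1111-
[col 2] --110, 01--0, 10--0
Prime implicants: --110, -1011, -1101, 00001, 01--0, 0101-, 0110-, 1-011, 10--0, 1001-, 11-11, 111-1, 1111-

-1011, -1101, 00001, 0101-, 0110-, 1-011, 1001-, 11-11, 111-1, 1111-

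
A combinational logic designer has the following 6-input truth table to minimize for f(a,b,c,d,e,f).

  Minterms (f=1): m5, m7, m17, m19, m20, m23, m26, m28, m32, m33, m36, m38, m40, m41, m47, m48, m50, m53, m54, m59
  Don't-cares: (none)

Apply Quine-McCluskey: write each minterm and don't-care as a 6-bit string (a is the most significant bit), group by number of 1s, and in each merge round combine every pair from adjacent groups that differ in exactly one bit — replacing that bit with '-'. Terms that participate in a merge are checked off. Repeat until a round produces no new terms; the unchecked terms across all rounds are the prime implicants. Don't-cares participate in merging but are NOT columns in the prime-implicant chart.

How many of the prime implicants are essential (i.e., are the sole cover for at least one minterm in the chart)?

8

size-2^0 implicants → 000101(✓)  000111(✓)  010001(✓)  010011(✓)  010100(✓)  010111(✓)  011010  011100(✓)  100000(✓)  100001(✓)  100100(✓)  100110(✓)  101000(✓)  101001(✓)  101111  110000(✓)  110010(✓)  110101  110110(✓)  111011
size-2^1 implicants → 0-0111  0001-1  01-100  010-11  0100-1  1-0000  1-0110  10-000(✓)  10-001(✓)  100-00  10000-(✓)  1001-0  10100-(✓)  110-10  1100-0
size-2^2 implicants → 10-00-
Unchecked terms (primes): 0-0111, 0001-1, 01-100, 010-11, 0100-1, 011010, 1-0000, 1-0110, 10-00-, 100-00, 1001-0, 101111, 110-10, 1100-0, 110101, 111011
Minterm coverage:
  m5 ⊆ 0001-1 [E]
  m7 ⊆ 0-0111,0001-1
  m17 ⊆ 0100-1 [E]
  m19 ⊆ 010-11,0100-1
  m20 ⊆ 01-100 [E]
  m23 ⊆ 0-0111,010-11
  m26 ⊆ 011010 [E]
  m28 ⊆ 01-100 [E]
  m32 ⊆ 1-0000,10-00-,100-00
  m33 ⊆ 10-00- [E]
  m36 ⊆ 100-00,1001-0
  m38 ⊆ 1-0110,1001-0
  m40 ⊆ 10-00- [E]
  m41 ⊆ 10-00- [E]
  m47 ⊆ 101111 [E]
  m48 ⊆ 1-0000,1100-0
  m50 ⊆ 110-10,1100-0
  m53 ⊆ 110101 [E]
  m54 ⊆ 1-0110,110-10
  m59 ⊆ 111011 [E]
E = {0001-1, 01-100, 0100-1, 011010, 10-00-, 101111, 110101, 111011}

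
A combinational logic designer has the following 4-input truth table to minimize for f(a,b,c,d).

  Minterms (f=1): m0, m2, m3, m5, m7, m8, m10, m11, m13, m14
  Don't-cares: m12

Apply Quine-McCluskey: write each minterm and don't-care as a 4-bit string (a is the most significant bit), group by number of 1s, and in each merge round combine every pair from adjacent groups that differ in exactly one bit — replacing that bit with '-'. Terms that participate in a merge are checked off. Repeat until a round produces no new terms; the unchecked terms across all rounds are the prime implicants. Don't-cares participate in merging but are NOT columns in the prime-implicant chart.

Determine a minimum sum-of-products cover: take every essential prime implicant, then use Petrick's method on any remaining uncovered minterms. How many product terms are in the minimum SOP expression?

[col 0] 0000*, 0010*, 0011*, 0101*, 0111*, 1000*, 1010*, 1011*, 1100*, 1101*, 1110*
[col 1] -000*, -010*, -011*, -101, 0-11, 00-0*, 001-*, 01-1, 1-00*, 1-10*, 10-0*, 101-*, 11-0*, 110-
[col 2] -0-0, -01-, 1--0
Prime implicants: -0-0, -01-, -101, 0-11, 01-1, 1--0, 110-
PI chart (minterm → PIs covering it):
  0 | -0-0  (sole → essential)
  2 | -0-0,-01-
  3 | -01-,0-11
  5 | -101,01-1
  7 | 0-11,01-1
  8 | -0-0,1--0
  10 | -0-0,-01-,1--0
  11 | -01-  (sole → essential)
  13 | -101,110-
  14 | 1--0  (sole → essential)
Essential prime implicants: -0-0, -01-, 1--0
Petrick residual → -101, 0-11
Minimum SOP uses 5 PIs: b'd' + b'c + bc'd + a'cd + ad'

5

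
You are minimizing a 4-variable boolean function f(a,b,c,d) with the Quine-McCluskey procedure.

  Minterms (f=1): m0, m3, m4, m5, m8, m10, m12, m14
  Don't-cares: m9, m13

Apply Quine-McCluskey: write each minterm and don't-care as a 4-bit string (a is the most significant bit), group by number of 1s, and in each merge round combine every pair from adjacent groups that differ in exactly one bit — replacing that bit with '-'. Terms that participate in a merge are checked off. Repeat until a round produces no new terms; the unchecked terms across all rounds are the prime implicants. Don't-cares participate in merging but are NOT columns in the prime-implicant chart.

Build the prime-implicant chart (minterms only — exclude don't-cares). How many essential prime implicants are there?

size-2^0 implicants → 0000(✓)  0011  0100(✓)  0101(✓)  1000(✓)  1001(✓)  1010(✓)  1100(✓)  1101(✓)  1110(✓)
size-2^1 implicants → -000(✓)  -100(✓)  -101(✓)  0-00(✓)  010-(✓)  1-00(✓)  1-01(✓)  1-10(✓)  10-0(✓)  100-(✓)  11-0(✓)  110-(✓)
size-2^2 implicants → --00  -10-  1--0  1-0-
Unchecked terms (primes): --00, -10-, 0011, 1--0, 1-0-
Minterm coverage:
  m0 ⊆ --00 [E]
  m3 ⊆ 0011 [E]
  m4 ⊆ --00,-10-
  m5 ⊆ -10- [E]
  m8 ⊆ --00,1--0,1-0-
  m10 ⊆ 1--0 [E]
  m12 ⊆ --00,-10-,1--0,1-0-
  m14 ⊆ 1--0 [E]
E = {--00, -10-, 0011, 1--0}

4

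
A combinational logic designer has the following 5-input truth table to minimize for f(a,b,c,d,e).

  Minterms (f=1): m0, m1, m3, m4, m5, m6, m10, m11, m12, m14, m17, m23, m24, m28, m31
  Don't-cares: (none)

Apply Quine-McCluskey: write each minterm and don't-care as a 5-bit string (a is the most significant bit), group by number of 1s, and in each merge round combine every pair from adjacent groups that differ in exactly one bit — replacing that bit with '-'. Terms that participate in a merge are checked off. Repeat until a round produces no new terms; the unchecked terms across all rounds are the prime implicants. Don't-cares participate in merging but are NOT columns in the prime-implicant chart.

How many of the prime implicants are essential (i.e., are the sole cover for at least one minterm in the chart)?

5

Round 0: 00000✓ 00001✓ 00011✓ 00100✓ 00101✓ 00110✓ 01010✓ 01011✓ 01100✓ 01110✓ 10001✓ 10111✓ 11000✓ 11100✓ 11111✓
Round 1: -0001 -1100 0-011 0-100✓ 0-110✓ 00-00✓ 00-01✓ 000-1 0000-✓ 001-0✓ 0010-✓ 01-10 0101- 011-0✓ 1-111 11-00
Round 2: 0-1-0 00-0-
PIs = {-0001, -1100, 0-011, 0-1-0, 00-0-, 000-1, 01-10, 0101-, 1-111, 11-00}
Coverage chart:
  m0: 00-0- ←essential
  m1: -0001,00-0-,000-1
  m3: 0-011,000-1
  m4: 0-1-0,00-0-
  m5: 00-0- ←essential
  m6: 0-1-0 ←essential
  m10: 01-10,0101-
  m11: 0-011,0101-
  m12: -1100,0-1-0
  m14: 0-1-0,01-10
  m17: -0001 ←essential
  m23: 1-111 ←essential
  m24: 11-00 ←essential
  m28: -1100,11-00
  m31: 1-111 ←essential
Essential: -0001, 0-1-0, 00-0-, 1-111, 11-00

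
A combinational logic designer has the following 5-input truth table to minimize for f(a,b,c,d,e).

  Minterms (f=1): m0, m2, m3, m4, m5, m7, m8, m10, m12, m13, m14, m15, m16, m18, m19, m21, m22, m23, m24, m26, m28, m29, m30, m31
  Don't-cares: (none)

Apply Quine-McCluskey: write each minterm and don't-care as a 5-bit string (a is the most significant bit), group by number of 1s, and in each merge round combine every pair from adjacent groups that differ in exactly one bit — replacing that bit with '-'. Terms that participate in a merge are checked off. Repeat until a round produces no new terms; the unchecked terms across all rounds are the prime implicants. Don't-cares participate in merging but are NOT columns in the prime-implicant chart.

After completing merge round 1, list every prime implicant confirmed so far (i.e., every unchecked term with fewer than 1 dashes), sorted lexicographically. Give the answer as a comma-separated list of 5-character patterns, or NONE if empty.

size-2^0 implicants → 00000(✓)  00010(✓)  00011(✓)  00100(✓)  00101(✓)  00111(✓)  01000(✓)  01010(✓)  01100(✓)  01101(✓)  01110(✓)  01111(✓)  10000(✓)  10010(✓)  10011(✓)  10101(✓)  10110(✓)  10111(✓)  11000(✓)  11010(✓)  11100(✓)  11101(✓)  11110(✓)  11111(✓)
size-2^1 implicants → -0000(✓)  -0010(✓)  -0011(✓)  -0101(✓)  -0111(✓)  -1000(✓)  -1010(✓)  -1100(✓)  -1101(✓)  -1110(✓)  -1111(✓)  0-000(✓)  0-010(✓)  0-100(✓)  0-101(✓)  0-111(✓)  00-00(✓)  00-11(✓)  000-0(✓)  0001-(✓)  001-1(✓)  0010-(✓)  01-00(✓)  01-10(✓)  010-0(✓)  011-0(✓)  011-1(✓)  0110-(✓)  0111-(✓)  1-000(✓)  1-010(✓)  1-101(✓)  1-110(✓)  1-111(✓)  10-10(✓)  10-11(✓)  100-0(✓)  1001-(✓)  101-1(✓)  1011-(✓)  11-00(✓)  11-10(✓)  110-0(✓)  111-0(✓)  111-1(✓)  1110-(✓)  1111-(✓)
size-2^2 implicants → --000(✓)  --010(✓)  --101(✓)  --111(✓)  -0-11  -00-0(✓)  -001-  -01-1(✓)  -1-00(✓)  -1-10(✓)  -10-0(✓)  -11-0(✓)  -11-1(✓)  -110-(✓)  -111-(✓)  0--00  0-0-0(✓)  0-1-1(✓)  0-10-  01--0(✓)  011--(✓)  1--10  1-0-0(✓)  1-1-1(✓)  1-11-  10-1-  11--0(✓)  111--(✓)
size-2^3 implicants → --0-0  --1-1  -1--0  -11--
Unchecked terms (primes): --0-0, --1-1, -0-11, -001-, -1--0, -11--, 0--00, 0-10-, 1--10, 1-11-, 10-1-

NONE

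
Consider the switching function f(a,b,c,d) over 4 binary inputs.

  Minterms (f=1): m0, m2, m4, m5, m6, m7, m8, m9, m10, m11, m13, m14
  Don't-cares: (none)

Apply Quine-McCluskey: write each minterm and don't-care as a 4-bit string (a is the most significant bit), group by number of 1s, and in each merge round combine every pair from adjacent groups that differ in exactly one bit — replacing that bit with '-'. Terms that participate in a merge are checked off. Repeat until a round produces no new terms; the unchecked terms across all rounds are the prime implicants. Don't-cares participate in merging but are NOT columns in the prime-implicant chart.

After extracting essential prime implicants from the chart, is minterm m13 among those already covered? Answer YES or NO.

NO

[col 0] 0000*, 0010*, 0100*, 0101*, 0110*, 0111*, 1000*, 1001*, 1010*, 1011*, 1101*, 1110*
[col 1] -000*, -010*, -101, -110*, 0-00*, 0-10*, 00-0*, 01-0*, 01-1*, 010-*, 011-*, 1-01, 1-10*, 10-0*, 10-1*, 100-*, 101-*
[col 2] --10, -0-0, 0--0, 01--, 10--
Prime implicants: --10, -0-0, -101, 0--0, 01--, 1-01, 10--
PI chart (minterm → PIs covering it):
  0 | -0-0,0--0
  2 | --10,-0-0,0--0
  4 | 0--0,01--
  5 | -101,01--
  6 | --10,0--0,01--
  7 | 01--  (sole → essential)
  8 | -0-0,10--
  9 | 1-01,10--
  10 | --10,-0-0,10--
  11 | 10--  (sole → essential)
  13 | -101,1-01
  14 | --10  (sole → essential)
Essential prime implicants: --10, 01--, 10--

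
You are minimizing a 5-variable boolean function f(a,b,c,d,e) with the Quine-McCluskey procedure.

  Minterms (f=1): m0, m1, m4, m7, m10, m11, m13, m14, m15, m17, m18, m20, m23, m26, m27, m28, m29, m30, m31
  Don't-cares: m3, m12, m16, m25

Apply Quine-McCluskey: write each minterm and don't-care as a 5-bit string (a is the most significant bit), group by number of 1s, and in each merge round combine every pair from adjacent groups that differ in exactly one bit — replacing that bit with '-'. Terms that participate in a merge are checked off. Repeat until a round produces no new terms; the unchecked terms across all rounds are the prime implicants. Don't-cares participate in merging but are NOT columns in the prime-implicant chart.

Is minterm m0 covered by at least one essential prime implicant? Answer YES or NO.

size-2^0 implicants → 00000(✓)  00001(✓)  00011(✓)  00100(✓)  00111(✓)  01010(✓)  01011(✓)  01100(✓)  01101(✓)  01110(✓)  01111(✓)  10000(✓)  10001(✓)  10010(✓)  10100(✓)  10111(✓)  11001(✓)  11010(✓)  11011(✓)  11100(✓)  11101(✓)  11110(✓)  11111(✓)
size-2^1 implicants → -0000(✓)  -0001(✓)  -0100(✓)  -0111(✓)  -1010(✓)  -1011(✓)  -1100(✓)  -1101(✓)  -1110(✓)  -1111(✓)  0-011(✓)  0-100(✓)  0-111(✓)  00-00(✓)  00-11(✓)  000-1  0000-(✓)  01-10(✓)  01-11(✓)  0101-(✓)  011-0(✓)  011-1(✓)  0110-(✓)  0111-(✓)  1-001  1-010  1-100(✓)  1-111(✓)  10-00(✓)  100-0  1000-(✓)  11-01(✓)  11-10(✓)  11-11(✓)  110-1(✓)  1101-(✓)  111-0(✓)  111-1(✓)  1110-(✓)  1111-(✓)
size-2^2 implicants → --100  --111  -0-00  -000-  -1-10(✓)  -1-11(✓)  -101-(✓)  -11-0(✓)  -11-1(✓)  -110-(✓)  -111-(✓)  0--11  01-1-(✓)  011--(✓)  11--1  11-1-(✓)  111--(✓)
size-2^3 implicants → -1-1-  -11--
Unchecked terms (primes): --100, --111, -0-00, -000-, -1-1-, -11--, 0--11, 000-1, 1-001, 1-010, 100-0, 11--1
Minterm coverage:
  m0 ⊆ -0-00,-000-
  m1 ⊆ -000-,000-1
  m4 ⊆ --100,-0-00
  m7 ⊆ --111,0--11
  m10 ⊆ -1-1- [E]
  m11 ⊆ -1-1-,0--11
  m13 ⊆ -11-- [E]
  m14 ⊆ -1-1-,-11--
  m15 ⊆ --111,-1-1-,-11--,0--11
  m17 ⊆ -000-,1-001
  m18 ⊆ 1-010,100-0
  m20 ⊆ --100,-0-00
  m23 ⊆ --111 [E]
  m26 ⊆ -1-1-,1-010
  m27 ⊆ -1-1-,11--1
  m28 ⊆ --100,-11--
  m29 ⊆ -11--,11--1
  m30 ⊆ -1-1-,-11--
  m31 ⊆ --111,-1-1-,-11--,11--1
E = {--111, -1-1-, -11--}

NO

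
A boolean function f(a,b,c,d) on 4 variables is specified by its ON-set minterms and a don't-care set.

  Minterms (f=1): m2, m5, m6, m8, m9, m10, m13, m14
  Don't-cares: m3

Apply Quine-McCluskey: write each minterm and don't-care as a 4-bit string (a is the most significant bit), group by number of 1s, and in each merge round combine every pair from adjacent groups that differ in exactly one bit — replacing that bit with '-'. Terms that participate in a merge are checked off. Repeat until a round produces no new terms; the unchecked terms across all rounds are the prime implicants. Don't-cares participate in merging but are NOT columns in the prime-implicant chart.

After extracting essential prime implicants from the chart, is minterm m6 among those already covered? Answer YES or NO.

Round 0: 0010✓ 0011✓ 0101✓ 0110✓ 1000✓ 1001✓ 1010✓ 1101✓ 1110✓
Round 1: -010✓ -101 -110✓ 0-10✓ 001- 1-01 1-10✓ 10-0 100-
Round 2: --10
PIs = {--10, -101, 001-, 1-01, 10-0, 100-}
Coverage chart:
  m2: --10,001-
  m5: -101 ←essential
  m6: --10 ←essential
  m8: 10-0,100-
  m9: 1-01,100-
  m10: --10,10-0
  m13: -101,1-01
  m14: --10 ←essential
Essential: --10, -101

YES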